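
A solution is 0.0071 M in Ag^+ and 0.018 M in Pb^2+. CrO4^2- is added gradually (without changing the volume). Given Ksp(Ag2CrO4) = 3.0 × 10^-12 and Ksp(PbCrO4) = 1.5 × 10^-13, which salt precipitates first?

Each salt begins to precipitate when Q = Ksp, i.e. when [CrO4^2-] reaches its threshold.
For Ag2CrO4: 3.0 × 10^-12 = (0.0071)^2 × [CrO4^2-]  ⇒  [CrO4^2-] = 6.0 x 10^-8 M.
For PbCrO4: 1.5 × 10^-13 = 0.018 × [CrO4^2-]  ⇒  [CrO4^2-] = 8.3 × 10^-12 M.
The salt with the lower threshold [CrO4^2-] precipitates first: PbCrO4.

PbCrO4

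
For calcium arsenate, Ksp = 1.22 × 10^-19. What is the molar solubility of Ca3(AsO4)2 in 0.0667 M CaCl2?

s ≈ 1.01e-8 M

Ca3(AsO4)2(s) <=> 3 Ca^2+(aq) + 2 AsO4^3-(aq)
Ksp = [Ca^2+]^3[AsO4^3-]^2
Let s = moles of Ca3(AsO4)2 that dissolve per litre. [Ca^2+] = 0.0667 + 3s ≈ 0.0667, [AsO4^3-] = 2s (common-ion effect: Ca^2+ is already 0.0667 M).
Ksp ≈ (0.0667)^3 × (2s)^2
s = 1.01 x 10^-8 M
Check: 3s = 3.0 x 10^-8 ≪ 0.0667, so the approximation is valid.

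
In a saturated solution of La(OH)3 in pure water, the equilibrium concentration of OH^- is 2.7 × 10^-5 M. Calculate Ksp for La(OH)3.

La(OH)3(s) <=> La^3+(aq) + 3 OH^-(aq)
Stoichiometry gives [La^3+] = (1/3)[OH^-] = 9.00 x 10^-6 M.
Ksp = [La^3+][OH^-]^3
Ksp = 9.00 x 10^-6 × (2.7 x 10^-5)^3 = 1.8 × 10^-19

1.8e-19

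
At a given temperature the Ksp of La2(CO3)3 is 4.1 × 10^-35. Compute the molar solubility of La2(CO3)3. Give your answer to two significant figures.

La2(CO3)3(s) ⇌ 2 La^3+ + 3 CO3^2-
Ksp = [La^3+]^2[CO3^2-]^3
With molar solubility s: [La^3+] = 2s, [CO3^2-] = 3s.
So Ksp = (2s)^2 × (3s)^3 = 108s^5
Solving, s = (4.1 × 10^-35/108)^(1/5) = 5.2 × 10^-8 M

5.2 × 10^-8 M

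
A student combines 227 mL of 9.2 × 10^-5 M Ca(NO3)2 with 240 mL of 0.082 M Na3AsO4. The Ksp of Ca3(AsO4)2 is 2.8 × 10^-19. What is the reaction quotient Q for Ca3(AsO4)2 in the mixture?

Total volume = 227 + 240 = 467 mL.
[Ca^2+] = 9.2 × 10^-5 × (227/467) = 4.47 x 10^-5 M
[AsO4^3-] = 8.2 × 10^-2 × (240/467) = 4.21 × 10^-2 M
Ca3(AsO4)2(s) <=> 3 Ca^2+(aq) + 2 AsO4^3-(aq), so Q = [Ca^2+]^3[AsO4^3-]^2
Q = (4.47 × 10^-5)^3(4.21 × 10^-2)^2 = 1.6 × 10^-16
Q > Ksp, so Ca3(AsO4)2 will precipitate.

Q ≈ 1.6e-16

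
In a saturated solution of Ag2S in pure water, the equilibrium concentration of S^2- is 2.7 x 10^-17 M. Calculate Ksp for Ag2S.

Ksp = 7.9e-50

Ag2S(s) ⇌ 2 Ag^+(aq) + S^2-(aq)
Stoichiometry gives [Ag^+] = (2/1)[S^2-] = 5.40 × 10^-17 M.
Ksp = [Ag^+]^2[S^2-]
Ksp = (5.40 × 10^-17)^2 × 2.7 x 10^-17 = 7.9 x 10^-50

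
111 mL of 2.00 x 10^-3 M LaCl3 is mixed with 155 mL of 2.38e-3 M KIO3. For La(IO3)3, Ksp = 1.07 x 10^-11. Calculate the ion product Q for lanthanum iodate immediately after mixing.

Q ≈ 2.23e-12

Total volume = 111 + 155 = 266 mL.
[La^3+] = 2.00 × 10^-3 × (111/266) = 8.346 × 10^-4 M
[IO3^-] = 2.38 × 10^-3 × (155/266) = 1.387 x 10^-3 M
La(IO3)3(s) ⇌ La^3+ + 3 IO3^-, so Q = [La^3+][IO3^-]^3
Q = (8.346 x 10^-4)(1.387 x 10^-3)^3 = 2.23 x 10^-12
Q < Ksp, so no precipitate of La(IO3)3 forms.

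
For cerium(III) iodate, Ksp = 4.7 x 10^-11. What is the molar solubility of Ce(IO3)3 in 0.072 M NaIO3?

Ce(IO3)3(s) ⇌ Ce^3+(aq) + 3 IO3^-(aq)
Ksp = [Ce^3+][IO3^-]^3
Let s = moles of Ce(IO3)3 that dissolve per litre. [Ce^3+] = s, [IO3^-] = 0.072 + 3s ≈ 0.072 (Ksp is small, so little additional dissolves).
Ksp ≈ s × (0.072)^3
s = 1.3 x 10^-7 M
Check: 3s = 3.8 × 10^-7 ≪ 0.072, so the approximation is valid.

s ≈ 1.3e-7 M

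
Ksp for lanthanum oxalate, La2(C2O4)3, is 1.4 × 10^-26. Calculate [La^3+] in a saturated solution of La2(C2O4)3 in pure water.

[La^3+] = 5.3e-6 M

La2(C2O4)3(s) <=> 2 La^3+ + 3 C2O4^2-
Ksp = [La^3+]^2[C2O4^2-]^3
For each mole of La2(C2O4)3 that dissolves: [La^3+] = 2s, [C2O4^2-] = 3s.
Substituting: Ksp = (2s)^2(3s)^3 = 108s^5
s^5 = 1.4 × 10^-26 / 108, so s = 2.65 x 10^-6 M
[La^3+] = 2s = 5.3 x 10^-6 M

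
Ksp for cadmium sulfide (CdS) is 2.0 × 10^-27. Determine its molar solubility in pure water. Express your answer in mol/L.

4.5e-14 M

CdS(s) <=> Cd^2+(aq) + S^2-(aq)
Ksp = [Cd^2+][S^2-]
With molar solubility s: [Cd^2+] = s, [S^2-] = s.
Ksp = s^2
s = (2.0 × 10^-27)^(1/2) = 4.5 x 10^-14 M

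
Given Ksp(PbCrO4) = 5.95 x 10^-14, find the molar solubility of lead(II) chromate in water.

s ≈ 2.44e-7 M

PbCrO4(s) ⇌ Pb^2+(aq) + CrO4^2-(aq)
Ksp = [Pb^2+][CrO4^2-]
For each mole of PbCrO4 that dissolves: [Pb^2+] = s, [CrO4^2-] = s.
Ksp = s^2
s = (5.95 x 10^-14)^(1/2) = 2.44 x 10^-7 M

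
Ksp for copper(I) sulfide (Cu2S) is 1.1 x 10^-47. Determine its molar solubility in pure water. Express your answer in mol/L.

Cu2S(s) <=> 2 Cu^+ + S^2-
Ksp = [Cu^+]^2[S^2-]
Let s = molar solubility. Then [Cu^+] = 2s and [S^2-] = s.
Substituting: Ksp = (2s)^2s = 4s^3
Solving, s = (1.1 x 10^-47/4)^(1/3) = 1.4 × 10^-16 M

1.4 x 10^-16 M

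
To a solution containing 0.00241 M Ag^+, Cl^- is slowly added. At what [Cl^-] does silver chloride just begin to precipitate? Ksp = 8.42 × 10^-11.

AgCl(s) <=> Ag^+ + Cl^-
Ksp = [Ag^+][Cl^-]
Precipitation begins when Q = Ksp. With [Ag^+] = 0.00241 M:
8.42 × 10^-11 = (0.00241) × [Cl^-]
[Cl^-] = (8.42 × 10^-11 / 2.41 x 10^-3) = 3.49 × 10^-8 M

3.49 × 10^-8 M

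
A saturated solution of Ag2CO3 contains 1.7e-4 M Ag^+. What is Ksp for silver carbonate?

Ksp = 2.5 x 10^-12

Ag2CO3(s) ⇌ 2 Ag^+ + CO3^2-
Stoichiometry gives [CO3^2-] = (1/2)[Ag^+] = 8.50 × 10^-5 M.
Ksp = [Ag^+]^2[CO3^2-]
Ksp = (1.7 × 10^-4)^2 × 8.50 × 10^-5 = 2.5 × 10^-12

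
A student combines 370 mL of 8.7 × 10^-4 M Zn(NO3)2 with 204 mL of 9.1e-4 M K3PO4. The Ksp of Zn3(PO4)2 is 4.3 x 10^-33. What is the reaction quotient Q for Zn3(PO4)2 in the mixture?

Q ≈ 1.8 × 10^-17

Total volume = 370 + 204 = 574 mL.
[Zn^2+] = 8.7 × 10^-4 × (370/574) = 5.61 × 10^-4 M
[PO4^3-] = 9.1 × 10^-4 × (204/574) = 3.23 x 10^-4 M
Zn3(PO4)2(s) ⇌ 3 Zn^2+ + 2 PO4^3-, so Q = [Zn^2+]^3[PO4^3-]^2
Q = (5.61 × 10^-4)^3(3.23 x 10^-4)^2 = 1.8 × 10^-17
Q > Ksp, so Zn3(PO4)2 will precipitate.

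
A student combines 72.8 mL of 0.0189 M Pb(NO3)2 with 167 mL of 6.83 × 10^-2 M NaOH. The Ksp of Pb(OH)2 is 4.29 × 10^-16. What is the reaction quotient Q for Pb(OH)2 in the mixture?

Q = 1.30 × 10^-5

Total volume = 72.8 + 167 = 239.8 mL.
[Pb^2+] = 1.89 x 10^-2 × (72.8/239.8) = 5.738 × 10^-3 M
[OH^-] = 6.83 × 10^-2 × (167/239.8) = 4.757 × 10^-2 M
Pb(OH)2(s) ⇌ Pb^2+ + 2 OH^-, so Q = [Pb^2+][OH^-]^2
Q = (5.738 × 10^-3)(4.757 × 10^-2)^2 = 1.30 × 10^-5
Q > Ksp, so Pb(OH)2 will precipitate.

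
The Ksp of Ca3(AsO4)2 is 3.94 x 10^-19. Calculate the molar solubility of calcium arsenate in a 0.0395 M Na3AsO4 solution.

Ca3(AsO4)2(s) ⇌ 3 Ca^2+ + 2 AsO4^3-
Ksp = [Ca^2+]^3[AsO4^3-]^2
Let s be the molar solubility in this solution. [Ca^2+] = 3s, [AsO4^3-] = 0.0395 + 2s ≈ 0.0395 (since AsO4^3- from Na3AsO4 dominates).
Ksp ≈ (3s)^3 × (0.0395)^2
s = 2.11 × 10^-6 M
Check: 2s = 4.2 x 10^-6 ≪ 0.0395, so the approximation is valid.

2.11 × 10^-6 M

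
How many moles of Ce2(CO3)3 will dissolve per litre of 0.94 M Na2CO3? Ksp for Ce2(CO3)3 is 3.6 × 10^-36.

Ce2(CO3)3(s) ⇌ 2 Ce^3+ + 3 CO3^2-
Ksp = [Ce^3+]^2[CO3^2-]^3
If s mol/L dissolves here, [Ce^3+] = 2s, [CO3^2-] = 0.94 + 3s ≈ 0.94 (since CO3^2- from Na2CO3 dominates).
Ksp ≈ (2s)^2 × (0.94)^3
s = 1.0 × 10^-18 M
Check: 3s = 3.1 × 10^-18 ≪ 0.94, so the approximation is valid.

1.0e-18 M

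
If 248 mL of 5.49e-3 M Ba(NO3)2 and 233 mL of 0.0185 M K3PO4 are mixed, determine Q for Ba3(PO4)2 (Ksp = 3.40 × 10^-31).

Total volume = 248 + 233 = 481 mL.
[Ba^2+] = 5.49 × 10^-3 × (248/481) = 2.831 × 10^-3 M
[PO4^3-] = 1.85 × 10^-2 × (233/481) = 8.962 × 10^-3 M
Ba3(PO4)2(s) ⇌ 3 Ba^2+(aq) + 2 PO4^3-(aq), so Q = [Ba^2+]^3[PO4^3-]^2
Q = (2.831 x 10^-3)^3(8.962 × 10^-3)^2 = 1.82 × 10^-12
Q > Ksp, so Ba3(PO4)2 will precipitate.

Q = 1.82 × 10^-12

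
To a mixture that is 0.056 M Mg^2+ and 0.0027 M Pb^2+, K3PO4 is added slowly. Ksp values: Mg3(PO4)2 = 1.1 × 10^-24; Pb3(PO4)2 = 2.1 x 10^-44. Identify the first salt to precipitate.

Precipitation of each salt starts when its ion product equals its Ksp.
For Mg3(PO4)2: 1.1 × 10^-24 = (0.056)^3 × [PO4^3-]^2  ⇒  [PO4^3-] = 7.9 x 10^-11 M.
For Pb3(PO4)2: 2.1 x 10^-44 = (0.0027)^3 × [PO4^3-]^2  ⇒  [PO4^3-] = 1.0 x 10^-18 M.
The salt with the lower threshold [PO4^3-] precipitates first: Pb3(PO4)2.

Pb3(PO4)2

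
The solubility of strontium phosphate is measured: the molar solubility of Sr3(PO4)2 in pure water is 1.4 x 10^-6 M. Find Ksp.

Sr3(PO4)2(s) ⇌ 3 Sr^2+ + 2 PO4^3-
If s mol/L of Sr3(PO4)2 dissolves, [Sr^2+] = 3s and [PO4^3-] = 2s.
Ksp = [Sr^2+]^3[PO4^3-]^2
So Ksp = (3s)^3 × (2s)^2 = 108s^5
Ksp = 108 × (1.4 × 10^-6)^5 = 5.8 × 10^-28

Ksp ≈ 5.8 × 10^-28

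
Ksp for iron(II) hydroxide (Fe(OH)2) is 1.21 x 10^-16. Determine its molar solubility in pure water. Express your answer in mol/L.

Fe(OH)2(s) ⇌ Fe^2+(aq) + 2 OH^-(aq)
Ksp = [Fe^2+][OH^-]^2
With molar solubility s: [Fe^2+] = s, [OH^-] = 2s.
Ksp = s(2s)^2 = 4s^3
s = (1.21 x 10^-16 / 4)^(1/3) = 3.12 x 10^-6 M

s ≈ 3.12 x 10^-6 M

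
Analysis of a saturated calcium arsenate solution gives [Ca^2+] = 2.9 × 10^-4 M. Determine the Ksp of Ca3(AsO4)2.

Ksp ≈ 9.1 × 10^-19

Ca3(AsO4)2(s) ⇌ 3 Ca^2+(aq) + 2 AsO4^3-(aq)
Stoichiometry gives [AsO4^3-] = (2/3)[Ca^2+] = 1.93 x 10^-4 M.
Ksp = [Ca^2+]^3[AsO4^3-]^2
Ksp = (2.9 × 10^-4)^3 × (1.93 × 10^-4)^2 = 9.1 × 10^-19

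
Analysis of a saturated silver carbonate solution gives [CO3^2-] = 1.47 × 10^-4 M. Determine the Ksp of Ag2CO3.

Ksp = 1.27e-11

Ag2CO3(s) <=> 2 Ag^+(aq) + CO3^2-(aq)
Stoichiometry gives [Ag^+] = (2/1)[CO3^2-] = 2.940 x 10^-4 M.
Ksp = [Ag^+]^2[CO3^2-]
Ksp = (2.940 x 10^-4)^2 × 1.47 x 10^-4 = 1.27 × 10^-11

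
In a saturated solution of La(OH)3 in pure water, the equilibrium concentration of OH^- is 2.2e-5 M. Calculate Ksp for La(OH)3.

La(OH)3(s) ⇌ La^3+ + 3 OH^-
Stoichiometry gives [La^3+] = (1/3)[OH^-] = 7.33 × 10^-6 M.
Ksp = [La^3+][OH^-]^3
Ksp = 7.33 × 10^-6 × (2.2 × 10^-5)^3 = 7.8 × 10^-20

Ksp = 7.8 x 10^-20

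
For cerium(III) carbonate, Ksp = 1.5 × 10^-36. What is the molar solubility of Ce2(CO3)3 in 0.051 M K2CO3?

Ce2(CO3)3(s) <=> 2 Ce^3+(aq) + 3 CO3^2-(aq)
Ksp = [Ce^3+]^2[CO3^2-]^3
If s mol/L dissolves here, [Ce^3+] = 2s, [CO3^2-] = 0.051 + 3s ≈ 0.051 (common-ion effect: CO3^2- is already 0.051 M).
Ksp ≈ (2s)^2 × (0.051)^3
s = 5.3 x 10^-17 M
Check: 3s = 1.6 × 10^-16 ≪ 0.051, so the approximation is valid.

s = 5.3 × 10^-17 M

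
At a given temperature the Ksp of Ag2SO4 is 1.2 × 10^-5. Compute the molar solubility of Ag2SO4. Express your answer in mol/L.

Ag2SO4(s) ⇌ 2 Ag^+ + SO4^2-
Ksp = [Ag^+]^2[SO4^2-]
For each mole of Ag2SO4 that dissolves: [Ag^+] = 2s, [SO4^2-] = s.
So Ksp = (2s)^2 × s = 4s^3
Solving, s = (1.2 × 10^-5/4)^(1/3) = 1.4 x 10^-2 M

s = 1.4 x 10^-2 M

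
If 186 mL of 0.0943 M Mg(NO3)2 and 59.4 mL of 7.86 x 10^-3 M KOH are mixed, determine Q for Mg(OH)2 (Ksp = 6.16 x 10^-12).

Total volume = 186 + 59.4 = 245.4 mL.
[Mg^2+] = 9.43 x 10^-2 × (186/245.4) = 7.147 × 10^-2 M
[OH^-] = 7.86 × 10^-3 × (59.4/245.4) = 1.903 x 10^-3 M
Mg(OH)2(s) ⇌ Mg^2+(aq) + 2 OH^-(aq), so Q = [Mg^2+][OH^-]^2
Q = (7.147 x 10^-2)(1.903 x 10^-3)^2 = 2.59 × 10^-7
Q > Ksp, so Mg(OH)2 will precipitate.

Q = 2.59e-7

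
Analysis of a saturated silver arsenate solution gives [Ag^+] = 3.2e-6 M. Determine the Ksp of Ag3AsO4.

Ksp = 3.5 × 10^-23

Ag3AsO4(s) ⇌ 3 Ag^+(aq) + AsO4^3-(aq)
Stoichiometry gives [AsO4^3-] = (1/3)[Ag^+] = 1.07 × 10^-6 M.
Ksp = [Ag^+]^3[AsO4^3-]
Ksp = (3.2 × 10^-6)^3 × 1.07 x 10^-6 = 3.5 × 10^-23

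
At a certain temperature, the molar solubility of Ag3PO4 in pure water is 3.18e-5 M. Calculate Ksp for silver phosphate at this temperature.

Ag3PO4(s) <=> 3 Ag^+(aq) + PO4^3-(aq)
For each mole of Ag3PO4 that dissolves: [Ag^+] = 3s, [PO4^3-] = s.
Ksp = [Ag^+]^3[PO4^3-]
So Ksp = (3s)^3 × s = 27s^4
Ksp = 27 × (3.18 × 10^-5)^4 = 2.76 x 10^-17

Ksp ≈ 2.76 × 10^-17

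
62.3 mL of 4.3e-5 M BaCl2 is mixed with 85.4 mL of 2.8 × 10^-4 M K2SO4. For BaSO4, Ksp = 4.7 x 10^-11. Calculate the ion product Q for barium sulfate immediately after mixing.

Total volume = 62.3 + 85.4 = 147.7 mL.
[Ba^2+] = 4.3 × 10^-5 × (62.3/147.7) = 1.81 × 10^-5 M
[SO4^2-] = 2.8 × 10^-4 × (85.4/147.7) = 1.62 × 10^-4 M
BaSO4(s) <=> Ba^2+(aq) + SO4^2-(aq), so Q = [Ba^2+][SO4^2-]
Q = (1.81 × 10^-5)(1.62 × 10^-4) = 2.9 × 10^-9
Q > Ksp, so BaSO4 will precipitate.

Q = 2.9 × 10^-9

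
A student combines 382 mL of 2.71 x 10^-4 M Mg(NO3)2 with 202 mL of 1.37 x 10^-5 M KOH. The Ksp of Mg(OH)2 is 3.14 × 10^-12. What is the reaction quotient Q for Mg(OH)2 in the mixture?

3.98 × 10^-15

Total volume = 382 + 202 = 584 mL.
[Mg^2+] = 2.71 x 10^-4 × (382/584) = 1.773 × 10^-4 M
[OH^-] = 1.37 × 10^-5 × (202/584) = 4.739 x 10^-6 M
Mg(OH)2(s) <=> Mg^2+ + 2 OH^-, so Q = [Mg^2+][OH^-]^2
Q = (1.773 × 10^-4)(4.739 × 10^-6)^2 = 3.98 × 10^-15
Q < Ksp, so no precipitate of Mg(OH)2 forms.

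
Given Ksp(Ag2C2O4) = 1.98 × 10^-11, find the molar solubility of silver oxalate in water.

s = 1.70 × 10^-4 M

Ag2C2O4(s) <=> 2 Ag^+ + C2O4^2-
Ksp = [Ag^+]^2[C2O4^2-]
With molar solubility s: [Ag^+] = 2s, [C2O4^2-] = s.
So Ksp = (2s)^2 × s = 4s^3
s = (1.98 × 10^-11 / 4)^(1/3) = 1.70 × 10^-4 M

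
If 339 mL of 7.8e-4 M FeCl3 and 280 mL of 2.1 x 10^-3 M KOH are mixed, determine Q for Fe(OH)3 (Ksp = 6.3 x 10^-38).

Q ≈ 3.7 × 10^-13

Total volume = 339 + 280 = 619 mL.
[Fe^3+] = 7.8 × 10^-4 × (339/619) = 4.27 × 10^-4 M
[OH^-] = 2.1 × 10^-3 × (280/619) = 9.50 × 10^-4 M
Fe(OH)3(s) <=> Fe^3+ + 3 OH^-, so Q = [Fe^3+][OH^-]^3
Q = (4.27 × 10^-4)(9.50 × 10^-4)^3 = 3.7 × 10^-13
Q > Ksp, so Fe(OH)3 will precipitate.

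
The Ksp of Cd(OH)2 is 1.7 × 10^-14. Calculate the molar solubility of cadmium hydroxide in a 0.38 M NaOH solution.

Cd(OH)2(s) ⇌ Cd^2+ + 2 OH^-
Ksp = [Cd^2+][OH^-]^2
Let s = moles of Cd(OH)2 that dissolve per litre. [Cd^2+] = s, [OH^-] = 0.38 + 2s ≈ 0.38 (common-ion effect: OH^- is already 0.38 M).
Ksp ≈ s × (0.38)^2
s = 1.2 × 10^-13 M
Check: 2s = 2.4 x 10^-13 ≪ 0.38, so the approximation is valid.

s = 1.2 x 10^-13 M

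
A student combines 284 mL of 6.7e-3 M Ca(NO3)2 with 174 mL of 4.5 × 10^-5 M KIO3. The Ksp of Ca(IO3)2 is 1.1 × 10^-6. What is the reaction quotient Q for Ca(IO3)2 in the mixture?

Total volume = 284 + 174 = 458 mL.
[Ca^2+] = 6.7 × 10^-3 × (284/458) = 4.15 × 10^-3 M
[IO3^-] = 4.5 x 10^-5 × (174/458) = 1.71 × 10^-5 M
Ca(IO3)2(s) ⇌ Ca^2+(aq) + 2 IO3^-(aq), so Q = [Ca^2+][IO3^-]^2
Q = (4.15 × 10^-3)(1.71 × 10^-5)^2 = 1.2 x 10^-12
Q < Ksp, so no precipitate of Ca(IO3)2 forms.

1.2 x 10^-12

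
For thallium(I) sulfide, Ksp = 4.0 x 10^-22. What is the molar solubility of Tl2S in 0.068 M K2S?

s ≈ 3.8e-11 M

Tl2S(s) <=> 2 Tl^+(aq) + S^2-(aq)
Ksp = [Tl^+]^2[S^2-]
Let s be the molar solubility in this solution. [Tl^+] = 2s, [S^2-] = 0.068 + s ≈ 0.068 (Ksp is small, so little additional dissolves).
Ksp ≈ (2s)^2 × 0.068
s = 3.8 × 10^-11 M
Check: s = 3.8 x 10^-11 ≪ 0.068, so the approximation is valid.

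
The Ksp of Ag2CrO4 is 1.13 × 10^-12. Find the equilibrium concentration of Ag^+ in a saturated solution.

Ag2CrO4(s) <=> 2 Ag^+ + CrO4^2-
Ksp = [Ag^+]^2[CrO4^2-]
If s mol/L of Ag2CrO4 dissolves, [Ag^+] = 2s and [CrO4^2-] = s.
Ksp = (2s)^2s = 4s^3
s^3 = 1.13 × 10^-12 / 4, so s = 6.562 × 10^-5 M
[Ag^+] = 2s = 1.31 × 10^-4 M

1.31 × 10^-4 M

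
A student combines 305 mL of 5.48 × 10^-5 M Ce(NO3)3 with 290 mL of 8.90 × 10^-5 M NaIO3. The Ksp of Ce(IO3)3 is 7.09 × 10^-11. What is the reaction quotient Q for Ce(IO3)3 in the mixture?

Q ≈ 2.29 × 10^-18

Total volume = 305 + 290 = 595 mL.
[Ce^3+] = 5.48 × 10^-5 × (305/595) = 2.809 × 10^-5 M
[IO3^-] = 8.90 × 10^-5 × (290/595) = 4.338 x 10^-5 M
Ce(IO3)3(s) <=> Ce^3+ + 3 IO3^-, so Q = [Ce^3+][IO3^-]^3
Q = (2.809 × 10^-5)(4.338 × 10^-5)^3 = 2.29 × 10^-18
Q < Ksp, so no precipitate of Ce(IO3)3 forms.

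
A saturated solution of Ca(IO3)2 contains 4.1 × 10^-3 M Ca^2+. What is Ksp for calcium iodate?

Ksp ≈ 2.8 × 10^-7

Ca(IO3)2(s) ⇌ Ca^2+(aq) + 2 IO3^-(aq)
Stoichiometry gives [IO3^-] = (2/1)[Ca^2+] = 8.20 × 10^-3 M.
Ksp = [Ca^2+][IO3^-]^2
Ksp = 4.1 × 10^-3 × (8.20 × 10^-3)^2 = 2.8 × 10^-7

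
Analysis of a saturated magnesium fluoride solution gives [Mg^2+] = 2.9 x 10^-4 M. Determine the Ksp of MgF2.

MgF2(s) ⇌ Mg^2+ + 2 F^-
Stoichiometry gives [F^-] = (2/1)[Mg^2+] = 5.80 × 10^-4 M.
Ksp = [Mg^2+][F^-]^2
Ksp = 2.9 x 10^-4 × (5.80 × 10^-4)^2 = 9.8 x 10^-11

Ksp = 9.8e-11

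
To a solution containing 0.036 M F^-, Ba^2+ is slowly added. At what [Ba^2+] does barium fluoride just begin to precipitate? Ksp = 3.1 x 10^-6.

[Ba^2+] = 2.4 × 10^-3 M

BaF2(s) ⇌ Ba^2+ + 2 F^-
Ksp = [Ba^2+][F^-]^2
Precipitation begins when Q = Ksp. With [F^-] = 0.036 M:
3.1 x 10^-6 = (0.036)^2 × [Ba^2+]
[Ba^2+] = (3.1 x 10^-6 / 1.30 × 10^-3) = 2.4 × 10^-3 M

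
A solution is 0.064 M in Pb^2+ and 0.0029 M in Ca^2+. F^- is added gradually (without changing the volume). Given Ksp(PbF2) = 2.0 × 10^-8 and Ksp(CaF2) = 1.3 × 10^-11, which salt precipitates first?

CaF2

Each salt begins to precipitate when Q = Ksp, i.e. when [F^-] reaches its threshold.
For PbF2: 2.0 × 10^-8 = 0.064 × [F^-]^2  ⇒  [F^-] = 5.6 x 10^-4 M.
For CaF2: 1.3 × 10^-11 = 0.0029 × [F^-]^2  ⇒  [F^-] = 6.7 × 10^-5 M.
The salt with the lower threshold [F^-] precipitates first: CaF2.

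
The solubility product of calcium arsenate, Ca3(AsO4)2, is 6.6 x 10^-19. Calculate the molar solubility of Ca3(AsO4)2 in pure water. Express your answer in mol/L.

9.1 × 10^-5 M

Ca3(AsO4)2(s) ⇌ 3 Ca^2+ + 2 AsO4^3-
Ksp = [Ca^2+]^3[AsO4^3-]^2
If s mol/L of Ca3(AsO4)2 dissolves, [Ca^2+] = 3s and [AsO4^3-] = 2s.
So Ksp = (3s)^3 × (2s)^2 = 108s^5
s = (6.6 x 10^-19 / 108)^(1/5) = 9.1 × 10^-5 M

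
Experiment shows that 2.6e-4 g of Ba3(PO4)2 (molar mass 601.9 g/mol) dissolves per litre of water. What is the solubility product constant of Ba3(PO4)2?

Ksp ≈ 1.6 × 10^-30

Molar solubility s = (2.6 × 10^-4 g/L) / (601.9 g/mol) = 4.32 × 10^-7 M.
Ba3(PO4)2(s) ⇌ 3 Ba^2+(aq) + 2 PO4^3-(aq)
With molar solubility s: [Ba^2+] = 3s, [PO4^3-] = 2s.
Ksp = [Ba^2+]^3[PO4^3-]^2
So Ksp = (3s)^3 × (2s)^2 = 108s^5
Ksp = 108 × (4.32 x 10^-7)^5 = 1.6 x 10^-30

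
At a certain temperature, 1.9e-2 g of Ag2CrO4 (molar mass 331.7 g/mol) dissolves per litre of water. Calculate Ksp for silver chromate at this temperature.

Ksp ≈ 7.5 × 10^-13

Molar solubility s = (1.9 x 10^-2 g/L) / (331.7 g/mol) = 5.73 × 10^-5 M.
Ag2CrO4(s) ⇌ 2 Ag^+(aq) + CrO4^2-(aq)
With molar solubility s: [Ag^+] = 2s, [CrO4^2-] = s.
Ksp = [Ag^+]^2[CrO4^2-]
Ksp = (2s)^2s = 4s^3
With s = 5.73 × 10^-5: Ksp = 7.5 × 10^-13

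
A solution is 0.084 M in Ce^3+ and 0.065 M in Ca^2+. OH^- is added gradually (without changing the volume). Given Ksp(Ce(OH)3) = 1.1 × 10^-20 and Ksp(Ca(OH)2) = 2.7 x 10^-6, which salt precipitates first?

Each salt begins to precipitate when Q = Ksp, i.e. when [OH^-] reaches its threshold.
For Ce(OH)3: 1.1 × 10^-20 = 0.084 × [OH^-]^3  ⇒  [OH^-] = 5.1 × 10^-7 M.
For Ca(OH)2: 2.7 x 10^-6 = 0.065 × [OH^-]^2  ⇒  [OH^-] = 6.4 × 10^-3 M.
The salt with the lower threshold [OH^-] precipitates first: Ce(OH)3.

Ce(OH)3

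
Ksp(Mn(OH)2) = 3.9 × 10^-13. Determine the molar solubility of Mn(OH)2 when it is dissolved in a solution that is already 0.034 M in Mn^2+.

s = 1.7e-6 M

Mn(OH)2(s) <=> Mn^2+ + 2 OH^-
Ksp = [Mn^2+][OH^-]^2
Let s = moles of Mn(OH)2 that dissolve per litre. [Mn^2+] = 0.034 + s ≈ 0.034, [OH^-] = 2s (common-ion effect: Mn^2+ is already 0.034 M).
Ksp ≈ 0.034 × (2s)^2
s = 1.7 × 10^-6 M
Check: s = 1.7 × 10^-6 ≪ 0.034, so the approximation is valid.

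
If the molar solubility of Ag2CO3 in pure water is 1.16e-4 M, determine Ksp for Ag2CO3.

Ksp = 6.24e-12

Ag2CO3(s) ⇌ 2 Ag^+(aq) + CO3^2-(aq)
If s mol/L of Ag2CO3 dissolves, [Ag^+] = 2s and [CO3^2-] = s.
Ksp = [Ag^+]^2[CO3^2-]
Ksp = (2s)^2s = 4s^3
Ksp = 4 × (1.16 × 10^-4)^3 = 6.24 x 10^-12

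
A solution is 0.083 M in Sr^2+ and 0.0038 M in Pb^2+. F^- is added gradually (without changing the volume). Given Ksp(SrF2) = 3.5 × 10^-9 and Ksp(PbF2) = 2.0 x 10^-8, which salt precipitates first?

SrF2

Precipitation of each salt starts when its ion product equals its Ksp.
For SrF2: 3.5 × 10^-9 = 0.083 × [F^-]^2  ⇒  [F^-] = 2.1 × 10^-4 M.
For PbF2: 2.0 x 10^-8 = 0.0038 × [F^-]^2  ⇒  [F^-] = 2.3 × 10^-3 M.
The salt with the lower threshold [F^-] precipitates first: SrF2.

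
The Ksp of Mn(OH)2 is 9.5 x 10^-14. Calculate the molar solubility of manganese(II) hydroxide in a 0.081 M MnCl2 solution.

Mn(OH)2(s) ⇌ Mn^2+(aq) + 2 OH^-(aq)
Ksp = [Mn^2+][OH^-]^2
If s mol/L dissolves here, [Mn^2+] = 0.081 + s ≈ 0.081, [OH^-] = 2s (Ksp is small, so little additional dissolves).
Ksp ≈ 0.081 × (2s)^2
s = 5.4 × 10^-7 M
Check: s = 5.4 x 10^-7 ≪ 0.081, so the approximation is valid.

s ≈ 5.4e-7 M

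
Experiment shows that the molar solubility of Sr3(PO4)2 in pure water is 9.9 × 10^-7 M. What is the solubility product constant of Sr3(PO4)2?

Ksp = 1.0 × 10^-28

Sr3(PO4)2(s) ⇌ 3 Sr^2+(aq) + 2 PO4^3-(aq)
For each mole of Sr3(PO4)2 that dissolves: [Sr^2+] = 3s, [PO4^3-] = 2s.
Ksp = [Sr^2+]^3[PO4^3-]^2
Substituting: Ksp = (3s)^3(2s)^2 = 108s^5
Ksp = 108 × (9.9 × 10^-7)^5 = 1.0 × 10^-28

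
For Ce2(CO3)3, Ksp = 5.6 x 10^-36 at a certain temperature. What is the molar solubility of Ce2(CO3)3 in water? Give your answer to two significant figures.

s = 3.5e-8 M

Ce2(CO3)3(s) ⇌ 2 Ce^3+(aq) + 3 CO3^2-(aq)
Ksp = [Ce^3+]^2[CO3^2-]^3
If s mol/L of Ce2(CO3)3 dissolves, [Ce^3+] = 2s and [CO3^2-] = 3s.
Ksp = (2s)^2(3s)^3 = 108s^5
s^5 = 5.6 x 10^-36 / 108, so s = 3.5 x 10^-8 M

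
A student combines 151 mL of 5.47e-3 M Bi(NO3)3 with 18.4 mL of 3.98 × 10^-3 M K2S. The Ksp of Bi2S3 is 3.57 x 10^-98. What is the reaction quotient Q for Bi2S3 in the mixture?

Total volume = 151 + 18.4 = 169.4 mL.
[Bi^3+] = 5.47 × 10^-3 × (151/169.4) = 4.876 x 10^-3 M
[S^2-] = 3.98 × 10^-3 × (18.4/169.4) = 4.323 × 10^-4 M
Bi2S3(s) ⇌ 2 Bi^3+(aq) + 3 S^2-(aq), so Q = [Bi^3+]^2[S^2-]^3
Q = (4.876 × 10^-3)^2(4.323 x 10^-4)^3 = 1.92 × 10^-15
Q > Ksp, so Bi2S3 will precipitate.

Q = 1.92 x 10^-15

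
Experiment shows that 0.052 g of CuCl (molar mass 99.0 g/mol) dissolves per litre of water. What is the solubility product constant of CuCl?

2.8 × 10^-7

Molar solubility s = (5.2 x 10^-2 g/L) / (99.0 g/mol) = 5.25 x 10^-4 M.
CuCl(s) <=> Cu^+ + Cl^-
If s mol/L of CuCl dissolves, [Cu^+] = s and [Cl^-] = s.
Ksp = [Cu^+][Cl^-]
Ksp = s^2
Ksp = (5.25 × 10^-4)^2 = 2.8 × 10^-7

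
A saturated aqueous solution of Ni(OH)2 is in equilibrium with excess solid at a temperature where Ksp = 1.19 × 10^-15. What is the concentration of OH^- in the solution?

[OH^-] = 1.34 × 10^-5 M

Ni(OH)2(s) <=> Ni^2+ + 2 OH^-
Ksp = [Ni^2+][OH^-]^2
If s mol/L of Ni(OH)2 dissolves, [Ni^2+] = s and [OH^-] = 2s.
Substituting: Ksp = s(2s)^2 = 4s^3
s = (1.19 × 10^-15 / 4)^(1/3) = 6.676 x 10^-6 M
[OH^-] = 2s = 1.34 × 10^-5 M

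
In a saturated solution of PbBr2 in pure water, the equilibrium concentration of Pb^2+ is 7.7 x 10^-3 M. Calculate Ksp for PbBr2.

PbBr2(s) ⇌ Pb^2+(aq) + 2 Br^-(aq)
Stoichiometry gives [Br^-] = (2/1)[Pb^2+] = 1.54 × 10^-2 M.
Ksp = [Pb^2+][Br^-]^2
Ksp = 7.7 × 10^-3 × (1.54 x 10^-2)^2 = 1.8 x 10^-6

1.8e-6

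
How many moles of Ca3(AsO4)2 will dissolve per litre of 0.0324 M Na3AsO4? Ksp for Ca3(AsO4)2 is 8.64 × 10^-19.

s = 3.12e-6 M

Ca3(AsO4)2(s) ⇌ 3 Ca^2+ + 2 AsO4^3-
Ksp = [Ca^2+]^3[AsO4^3-]^2
Let s = moles of Ca3(AsO4)2 that dissolve per litre. [Ca^2+] = 3s, [AsO4^3-] = 0.0324 + 2s ≈ 0.0324 (common-ion effect: AsO4^3- is already 0.0324 M).
Ksp ≈ (3s)^3 × (0.0324)^2
s = 3.12 × 10^-6 M
Check: 2s = 6.2 × 10^-6 ≪ 0.0324, so the approximation is valid.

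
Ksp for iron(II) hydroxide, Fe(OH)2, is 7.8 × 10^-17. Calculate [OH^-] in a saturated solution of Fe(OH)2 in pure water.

Fe(OH)2(s) ⇌ Fe^2+(aq) + 2 OH^-(aq)
Ksp = [Fe^2+][OH^-]^2
With molar solubility s: [Fe^2+] = s, [OH^-] = 2s.
Ksp = s(2s)^2 = 4s^3
s^3 = 7.8 × 10^-17 / 4, so s = 2.69 × 10^-6 M
[OH^-] = 2s = 5.4 × 10^-6 M

[OH^-] = 5.4e-6 M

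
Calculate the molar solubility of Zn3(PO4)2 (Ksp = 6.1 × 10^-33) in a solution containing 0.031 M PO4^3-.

Zn3(PO4)2(s) ⇌ 3 Zn^2+ + 2 PO4^3-
Ksp = [Zn^2+]^3[PO4^3-]^2
If s mol/L dissolves here, [Zn^2+] = 3s, [PO4^3-] = 0.031 + 2s ≈ 0.031 (Ksp is small, so little additional dissolves).
Ksp ≈ (3s)^3 × (0.031)^2
s = 6.2 × 10^-11 M
Check: 2s = 1.2 x 10^-10 ≪ 0.031, so the approximation is valid.

s ≈ 6.2e-11 M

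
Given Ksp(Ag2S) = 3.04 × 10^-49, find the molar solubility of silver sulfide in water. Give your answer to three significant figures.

4.24e-17 M

Ag2S(s) ⇌ 2 Ag^+ + S^2-
Ksp = [Ag^+]^2[S^2-]
If s mol/L of Ag2S dissolves, [Ag^+] = 2s and [S^2-] = s.
Ksp = (2s)^2s = 4s^3
s = (3.04 × 10^-49 / 4)^(1/3) = 4.24 × 10^-17 M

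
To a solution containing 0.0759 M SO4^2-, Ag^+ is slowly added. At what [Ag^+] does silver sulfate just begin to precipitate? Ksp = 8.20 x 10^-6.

[Ag^+] = 1.04 x 10^-2 M

Ag2SO4(s) ⇌ 2 Ag^+ + SO4^2-
Ksp = [Ag^+]^2[SO4^2-]
Precipitation begins when Q = Ksp. With [SO4^2-] = 0.0759 M:
8.20 x 10^-6 = (0.0759) × [Ag^+]^2
[Ag^+] = (8.20 x 10^-6 / 7.59 × 10^-2)^(1/2) = 1.04 × 10^-2 M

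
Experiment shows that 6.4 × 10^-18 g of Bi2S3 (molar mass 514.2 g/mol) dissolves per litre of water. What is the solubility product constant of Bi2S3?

Molar solubility s = (6.4 x 10^-18 g/L) / (514.2 g/mol) = 1.24 x 10^-20 M.
Bi2S3(s) ⇌ 2 Bi^3+(aq) + 3 S^2-(aq)
If s mol/L of Bi2S3 dissolves, [Bi^3+] = 2s and [S^2-] = 3s.
Ksp = [Bi^3+]^2[S^2-]^3
So Ksp = (2s)^2 × (3s)^3 = 108s^5
With s = 1.24 × 10^-20: Ksp = 3.2 x 10^-98

Ksp = 3.2e-98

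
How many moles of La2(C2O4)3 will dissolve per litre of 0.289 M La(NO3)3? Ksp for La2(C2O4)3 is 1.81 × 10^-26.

2.00 × 10^-9 M

La2(C2O4)3(s) ⇌ 2 La^3+ + 3 C2O4^2-
Ksp = [La^3+]^2[C2O4^2-]^3
Let s be the molar solubility in this solution. [La^3+] = 0.289 + 2s ≈ 0.289, [C2O4^2-] = 3s (since La^3+ from La(NO3)3 dominates).
Ksp ≈ (0.289)^2 × (3s)^3
s = 2.00 × 10^-9 M
Check: 2s = 4.0 × 10^-9 ≪ 0.289, so the approximation is valid.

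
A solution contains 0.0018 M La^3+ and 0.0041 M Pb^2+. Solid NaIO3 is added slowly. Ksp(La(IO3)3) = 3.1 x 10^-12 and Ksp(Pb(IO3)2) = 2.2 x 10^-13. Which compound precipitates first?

Pb(IO3)2

Each salt begins to precipitate when Q = Ksp, i.e. when [IO3^-] reaches its threshold.
For La(IO3)3: 3.1 x 10^-12 = 0.0018 × [IO3^-]^3  ⇒  [IO3^-] = 1.2 × 10^-3 M.
For Pb(IO3)2: 2.2 x 10^-13 = 0.0041 × [IO3^-]^2  ⇒  [IO3^-] = 7.3 × 10^-6 M.
The salt with the lower threshold [IO3^-] precipitates first: Pb(IO3)2.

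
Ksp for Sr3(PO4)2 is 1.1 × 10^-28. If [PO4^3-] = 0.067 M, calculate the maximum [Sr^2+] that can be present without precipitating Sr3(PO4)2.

Sr3(PO4)2(s) ⇌ 3 Sr^2+ + 2 PO4^3-
Ksp = [Sr^2+]^3[PO4^3-]^2
Precipitation begins when Q = Ksp. With [PO4^3-] = 0.067 M:
1.1 × 10^-28 = (0.067)^2 × [Sr^2+]^3
[Sr^2+] = (1.1 × 10^-28 / 4.49 × 10^-3)^(1/3) = 2.9 × 10^-9 M

[Sr^2+] ≈ 2.9 × 10^-9 M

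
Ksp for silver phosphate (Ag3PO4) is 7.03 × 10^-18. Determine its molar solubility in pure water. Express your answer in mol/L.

Ag3PO4(s) <=> 3 Ag^+ + PO4^3-
Ksp = [Ag^+]^3[PO4^3-]
If s mol/L of Ag3PO4 dissolves, [Ag^+] = 3s and [PO4^3-] = s.
So Ksp = (3s)^3 × s = 27s^4
Solving, s = (7.03 × 10^-18/27)^(1/4) = 2.26 × 10^-5 M

s = 2.26 × 10^-5 M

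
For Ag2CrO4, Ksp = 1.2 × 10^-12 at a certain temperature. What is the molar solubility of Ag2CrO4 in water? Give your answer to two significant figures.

Ag2CrO4(s) <=> 2 Ag^+ + CrO4^2-
Ksp = [Ag^+]^2[CrO4^2-]
With molar solubility s: [Ag^+] = 2s, [CrO4^2-] = s.
Substituting: Ksp = (2s)^2s = 4s^3
s = (1.2 × 10^-12 / 4)^(1/3) = 6.7 × 10^-5 M

s ≈ 6.7e-5 M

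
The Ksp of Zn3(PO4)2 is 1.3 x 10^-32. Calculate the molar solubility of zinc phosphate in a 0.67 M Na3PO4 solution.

Zn3(PO4)2(s) ⇌ 3 Zn^2+ + 2 PO4^3-
Ksp = [Zn^2+]^3[PO4^3-]^2
If s mol/L dissolves here, [Zn^2+] = 3s, [PO4^3-] = 0.67 + 2s ≈ 0.67 (common-ion effect: PO4^3- is already 0.67 M).
Ksp ≈ (3s)^3 × (0.67)^2
s = 1.0 x 10^-11 M
Check: 2s = 2.0 × 10^-11 ≪ 0.67, so the approximation is valid.

s = 1.0 × 10^-11 M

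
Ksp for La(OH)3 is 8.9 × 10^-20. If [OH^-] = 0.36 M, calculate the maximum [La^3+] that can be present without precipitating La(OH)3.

1.9 × 10^-18 M

La(OH)3(s) <=> La^3+ + 3 OH^-
Ksp = [La^3+][OH^-]^3
Precipitation begins when Q = Ksp. With [OH^-] = 0.36 M:
8.9 × 10^-20 = (0.36)^3 × [La^3+]
[La^3+] = (8.9 × 10^-20 / 4.67 × 10^-2) = 1.9 × 10^-18 M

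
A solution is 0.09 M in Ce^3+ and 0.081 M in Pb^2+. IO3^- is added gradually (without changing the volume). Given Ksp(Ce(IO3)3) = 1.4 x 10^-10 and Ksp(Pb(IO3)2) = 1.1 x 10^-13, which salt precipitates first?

Pb(IO3)2

Each salt begins to precipitate when Q = Ksp, i.e. when [IO3^-] reaches its threshold.
For Ce(IO3)3: 1.4 x 10^-10 = 0.09 × [IO3^-]^3  ⇒  [IO3^-] = 1.2 × 10^-3 M.
For Pb(IO3)2: 1.1 x 10^-13 = 0.081 × [IO3^-]^2  ⇒  [IO3^-] = 1.2 × 10^-6 M.
The salt with the lower threshold [IO3^-] precipitates first: Pb(IO3)2.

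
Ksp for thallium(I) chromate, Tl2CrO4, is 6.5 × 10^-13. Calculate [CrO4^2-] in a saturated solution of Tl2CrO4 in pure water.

[CrO4^2-] = 5.5 x 10^-5 M

Tl2CrO4(s) <=> 2 Tl^+(aq) + CrO4^2-(aq)
Ksp = [Tl^+]^2[CrO4^2-]
Let s = molar solubility. Then [Tl^+] = 2s and [CrO4^2-] = s.
Ksp = (2s)^2s = 4s^3
s = (6.5 × 10^-13 / 4)^(1/3) = 5.46 × 10^-5 M
[CrO4^2-] = s = 5.5 × 10^-5 M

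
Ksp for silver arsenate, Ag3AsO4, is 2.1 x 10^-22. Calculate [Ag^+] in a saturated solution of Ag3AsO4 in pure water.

[Ag^+] ≈ 5.0 × 10^-6 M

Ag3AsO4(s) <=> 3 Ag^+(aq) + AsO4^3-(aq)
Ksp = [Ag^+]^3[AsO4^3-]
If s mol/L of Ag3AsO4 dissolves, [Ag^+] = 3s and [AsO4^3-] = s.
Ksp = (3s)^3s = 27s^4
s = (2.1 x 10^-22 / 27)^(1/4) = 1.67 × 10^-6 M
[Ag^+] = 3s = 5.0 × 10^-6 M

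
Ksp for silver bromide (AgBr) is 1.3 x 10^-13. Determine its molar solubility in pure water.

AgBr(s) <=> Ag^+(aq) + Br^-(aq)
Ksp = [Ag^+][Br^-]
With molar solubility s: [Ag^+] = s, [Br^-] = s.
Ksp = (s)(s) = s^2
s = √(1.3 x 10^-13) = 3.6 x 10^-7 M

s ≈ 3.6e-7 M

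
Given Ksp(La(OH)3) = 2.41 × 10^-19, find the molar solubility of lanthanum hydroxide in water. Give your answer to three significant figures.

La(OH)3(s) ⇌ La^3+(aq) + 3 OH^-(aq)
Ksp = [La^3+][OH^-]^3
For each mole of La(OH)3 that dissolves: [La^3+] = s, [OH^-] = 3s.
So Ksp = s × (3s)^3 = 27s^4
s^4 = 2.41 × 10^-19 / 27, so s = 9.72 × 10^-6 M

9.72 × 10^-6 M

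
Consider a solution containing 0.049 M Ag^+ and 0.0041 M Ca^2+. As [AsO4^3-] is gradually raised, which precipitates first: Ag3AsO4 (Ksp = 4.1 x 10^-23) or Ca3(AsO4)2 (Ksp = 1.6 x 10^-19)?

Ag3AsO4

Each salt begins to precipitate when Q = Ksp, i.e. when [AsO4^3-] reaches its threshold.
For Ag3AsO4: 4.1 x 10^-23 = (0.049)^3 × [AsO4^3-]  ⇒  [AsO4^3-] = 3.5 × 10^-19 M.
For Ca3(AsO4)2: 1.6 x 10^-19 = (0.0041)^3 × [AsO4^3-]^2  ⇒  [AsO4^3-] = 1.5 x 10^-6 M.
The salt with the lower threshold [AsO4^3-] precipitates first: Ag3AsO4.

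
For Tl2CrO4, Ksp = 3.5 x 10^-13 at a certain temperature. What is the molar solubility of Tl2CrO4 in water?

Tl2CrO4(s) <=> 2 Tl^+(aq) + CrO4^2-(aq)
Ksp = [Tl^+]^2[CrO4^2-]
If s mol/L of Tl2CrO4 dissolves, [Tl^+] = 2s and [CrO4^2-] = s.
Substituting: Ksp = (2s)^2s = 4s^3
s = (3.5 x 10^-13 / 4)^(1/3) = 4.4 × 10^-5 M

s ≈ 4.4 × 10^-5 M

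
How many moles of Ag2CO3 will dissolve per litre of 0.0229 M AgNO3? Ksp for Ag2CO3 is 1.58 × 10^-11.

Ag2CO3(s) ⇌ 2 Ag^+(aq) + CO3^2-(aq)
Ksp = [Ag^+]^2[CO3^2-]
Let s = moles of Ag2CO3 that dissolve per litre. [Ag^+] = 0.0229 + 2s ≈ 0.0229, [CO3^2-] = s (common-ion effect: Ag^+ is already 0.0229 M).
Ksp ≈ (0.0229)^2 × s
s = 3.01 × 10^-8 M
Check: 2s = 6.0 × 10^-8 ≪ 0.0229, so the approximation is valid.

3.01 x 10^-8 M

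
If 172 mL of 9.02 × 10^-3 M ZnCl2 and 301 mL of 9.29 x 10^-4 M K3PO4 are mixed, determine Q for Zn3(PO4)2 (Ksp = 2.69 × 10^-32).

1.23 × 10^-14

Total volume = 172 + 301 = 473 mL.
[Zn^2+] = 9.02 x 10^-3 × (172/473) = 3.280 x 10^-3 M
[PO4^3-] = 9.29 × 10^-4 × (301/473) = 5.912 x 10^-4 M
Zn3(PO4)2(s) ⇌ 3 Zn^2+ + 2 PO4^3-, so Q = [Zn^2+]^3[PO4^3-]^2
Q = (3.280 x 10^-3)^3(5.912 × 10^-4)^2 = 1.23 × 10^-14
Q > Ksp, so Zn3(PO4)2 will precipitate.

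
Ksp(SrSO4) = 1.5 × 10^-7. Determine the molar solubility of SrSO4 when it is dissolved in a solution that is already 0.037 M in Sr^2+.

SrSO4(s) ⇌ Sr^2+(aq) + SO4^2-(aq)
Ksp = [Sr^2+][SO4^2-]
Let s = moles of SrSO4 that dissolve per litre. [Sr^2+] = 0.037 + s ≈ 0.037, [SO4^2-] = s (Ksp is small, so little additional dissolves).
Ksp ≈ 0.037 × s
s = 4.1 × 10^-6 M
Check: s = 4.1 × 10^-6 ≪ 0.037, so the approximation is valid.

s ≈ 4.1 × 10^-6 M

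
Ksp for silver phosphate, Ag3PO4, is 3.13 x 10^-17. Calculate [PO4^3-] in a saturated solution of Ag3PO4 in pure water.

[PO4^3-] = 3.28 × 10^-5 M

Ag3PO4(s) <=> 3 Ag^+(aq) + PO4^3-(aq)
Ksp = [Ag^+]^3[PO4^3-]
For each mole of Ag3PO4 that dissolves: [Ag^+] = 3s, [PO4^3-] = s.
So Ksp = (3s)^3 × s = 27s^4
Solving, s = (3.13 x 10^-17/27)^(1/4) = 3.281 × 10^-5 M
[PO4^3-] = s = 3.28 x 10^-5 M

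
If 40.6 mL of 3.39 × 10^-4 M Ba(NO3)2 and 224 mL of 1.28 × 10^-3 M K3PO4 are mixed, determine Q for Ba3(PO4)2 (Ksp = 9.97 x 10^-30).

Q ≈ 1.65 × 10^-19

Total volume = 40.6 + 224 = 264.6 mL.
[Ba^2+] = 3.39 × 10^-4 × (40.6/264.6) = 5.202 x 10^-5 M
[PO4^3-] = 1.28 x 10^-3 × (224/264.6) = 1.084 × 10^-3 M
Ba3(PO4)2(s) ⇌ 3 Ba^2+(aq) + 2 PO4^3-(aq), so Q = [Ba^2+]^3[PO4^3-]^2
Q = (5.202 x 10^-5)^3(1.084 × 10^-3)^2 = 1.65 × 10^-19
Q > Ksp, so Ba3(PO4)2 will precipitate.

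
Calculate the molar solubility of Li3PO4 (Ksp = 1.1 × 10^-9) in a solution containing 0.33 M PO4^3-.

5.0e-4 M

Li3PO4(s) <=> 3 Li^+(aq) + PO4^3-(aq)
Ksp = [Li^+]^3[PO4^3-]
Let s = moles of Li3PO4 that dissolve per litre. [Li^+] = 3s, [PO4^3-] = 0.33 + s ≈ 0.33 (Ksp is small, so little additional dissolves).
Ksp ≈ (3s)^3 × 0.33
s = 5.0 × 10^-4 M
Check: s = 5.0 × 10^-4 ≪ 0.33, so the approximation is valid.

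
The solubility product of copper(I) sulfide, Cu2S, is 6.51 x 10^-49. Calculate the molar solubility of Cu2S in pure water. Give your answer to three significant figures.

5.46 x 10^-17 M

Cu2S(s) <=> 2 Cu^+ + S^2-
Ksp = [Cu^+]^2[S^2-]
Let s = molar solubility. Then [Cu^+] = 2s and [S^2-] = s.
Ksp = (2s)^2s = 4s^3
s = (6.51 x 10^-49 / 4)^(1/3) = 5.46 × 10^-17 M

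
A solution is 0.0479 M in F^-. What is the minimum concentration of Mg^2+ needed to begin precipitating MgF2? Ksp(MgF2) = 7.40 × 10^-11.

3.23e-8 M

MgF2(s) ⇌ Mg^2+(aq) + 2 F^-(aq)
Ksp = [Mg^2+][F^-]^2
Precipitation begins when Q = Ksp. With [F^-] = 0.0479 M:
7.40 × 10^-11 = (0.0479)^2 × [Mg^2+]
[Mg^2+] = (7.40 × 10^-11 / 2.294 × 10^-3) = 3.23 x 10^-8 M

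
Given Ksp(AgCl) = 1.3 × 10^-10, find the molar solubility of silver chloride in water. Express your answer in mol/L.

AgCl(s) <=> Ag^+ + Cl^-
Ksp = [Ag^+][Cl^-]
With molar solubility s: [Ag^+] = s, [Cl^-] = s.
Ksp = s × s = s^2
s = (1.3 × 10^-10)^(1/2) = 1.1 × 10^-5 M

s ≈ 1.1 × 10^-5 M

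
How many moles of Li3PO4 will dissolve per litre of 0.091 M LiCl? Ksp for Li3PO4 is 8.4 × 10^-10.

s ≈ 1.1 × 10^-6 M

Li3PO4(s) ⇌ 3 Li^+(aq) + PO4^3-(aq)
Ksp = [Li^+]^3[PO4^3-]
Let s = moles of Li3PO4 that dissolve per litre. [Li^+] = 0.091 + 3s ≈ 0.091, [PO4^3-] = s (common-ion effect: Li^+ is already 0.091 M).
Ksp ≈ (0.091)^3 × s
s = 1.1 x 10^-6 M
Check: 3s = 3.3 x 10^-6 ≪ 0.091, so the approximation is valid.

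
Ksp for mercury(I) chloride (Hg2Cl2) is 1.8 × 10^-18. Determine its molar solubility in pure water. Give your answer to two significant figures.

Hg2Cl2(s) ⇌ Hg2^2+(aq) + 2 Cl^-(aq)
Ksp = [Hg2^2+][Cl^-]^2
Let s = molar solubility. Then [Hg2^2+] = s and [Cl^-] = 2s.
Ksp = s(2s)^2 = 4s^3
Solving, s = (1.8 × 10^-18/4)^(1/3) = 7.7 × 10^-7 M

s = 7.7 × 10^-7 M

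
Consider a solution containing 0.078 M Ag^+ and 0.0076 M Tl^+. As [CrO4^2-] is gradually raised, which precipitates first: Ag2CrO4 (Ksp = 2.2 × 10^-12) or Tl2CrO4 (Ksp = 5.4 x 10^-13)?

Precipitation of each salt starts when its ion product equals its Ksp.
For Ag2CrO4: 2.2 × 10^-12 = (0.078)^2 × [CrO4^2-]  ⇒  [CrO4^2-] = 3.6 x 10^-10 M.
For Tl2CrO4: 5.4 x 10^-13 = (0.0076)^2 × [CrO4^2-]  ⇒  [CrO4^2-] = 9.3 × 10^-9 M.
The salt with the lower threshold [CrO4^2-] precipitates first: Ag2CrO4.

Ag2CrO4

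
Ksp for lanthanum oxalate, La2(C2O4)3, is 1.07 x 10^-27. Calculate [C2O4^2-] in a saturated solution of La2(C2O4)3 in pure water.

4.75 x 10^-6 M

La2(C2O4)3(s) <=> 2 La^3+(aq) + 3 C2O4^2-(aq)
Ksp = [La^3+]^2[C2O4^2-]^3
For each mole of La2(C2O4)3 that dissolves: [La^3+] = 2s, [C2O4^2-] = 3s.
So Ksp = (2s)^2 × (3s)^3 = 108s^5
s^5 = 1.07 x 10^-27 / 108, so s = 1.582 x 10^-6 M
[C2O4^2-] = 3s = 4.75 x 10^-6 M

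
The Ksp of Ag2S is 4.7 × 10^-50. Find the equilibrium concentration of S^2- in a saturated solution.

2.3e-17 M

Ag2S(s) ⇌ 2 Ag^+ + S^2-
Ksp = [Ag^+]^2[S^2-]
Let s = molar solubility. Then [Ag^+] = 2s and [S^2-] = s.
So Ksp = (2s)^2 × s = 4s^3
s^3 = 4.7 × 10^-50 / 4, so s = 2.27 × 10^-17 M
[S^2-] = s = 2.3 x 10^-17 M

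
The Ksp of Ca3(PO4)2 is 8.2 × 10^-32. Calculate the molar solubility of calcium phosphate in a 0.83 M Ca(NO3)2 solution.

s = 1.9 x 10^-16 M

Ca3(PO4)2(s) ⇌ 3 Ca^2+(aq) + 2 PO4^3-(aq)
Ksp = [Ca^2+]^3[PO4^3-]^2
Let s be the molar solubility in this solution. [Ca^2+] = 0.83 + 3s ≈ 0.83, [PO4^3-] = 2s (since Ca^2+ from Ca(NO3)2 dominates).
Ksp ≈ (0.83)^3 × (2s)^2
s = 1.9 x 10^-16 M
Check: 3s = 5.7 x 10^-16 ≪ 0.83, so the approximation is valid.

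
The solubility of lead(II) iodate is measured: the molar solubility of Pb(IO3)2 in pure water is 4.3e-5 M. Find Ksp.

Ksp ≈ 3.2 × 10^-13

Pb(IO3)2(s) ⇌ Pb^2+(aq) + 2 IO3^-(aq)
With molar solubility s: [Pb^2+] = s, [IO3^-] = 2s.
Ksp = [Pb^2+][IO3^-]^2
So Ksp = s × (2s)^2 = 4s^3
With s = 4.3 x 10^-5: Ksp = 3.2 × 10^-13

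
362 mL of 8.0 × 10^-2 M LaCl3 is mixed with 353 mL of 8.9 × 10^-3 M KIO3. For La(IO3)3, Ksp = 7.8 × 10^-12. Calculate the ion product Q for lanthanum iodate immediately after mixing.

3.4 × 10^-9

Total volume = 362 + 353 = 715 mL.
[La^3+] = 8.0 x 10^-2 × (362/715) = 4.05 × 10^-2 M
[IO3^-] = 8.9 × 10^-3 × (353/715) = 4.39 × 10^-3 M
La(IO3)3(s) <=> La^3+(aq) + 3 IO3^-(aq), so Q = [La^3+][IO3^-]^3
Q = (4.05 × 10^-2)(4.39 x 10^-3)^3 = 3.4 × 10^-9
Q > Ksp, so La(IO3)3 will precipitate.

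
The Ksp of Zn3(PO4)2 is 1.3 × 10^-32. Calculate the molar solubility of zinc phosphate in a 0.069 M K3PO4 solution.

s = 4.7e-11 M

Zn3(PO4)2(s) ⇌ 3 Zn^2+(aq) + 2 PO4^3-(aq)
Ksp = [Zn^2+]^3[PO4^3-]^2
If s mol/L dissolves here, [Zn^2+] = 3s, [PO4^3-] = 0.069 + 2s ≈ 0.069 (since PO4^3- from K3PO4 dominates).
Ksp ≈ (3s)^3 × (0.069)^2
s = 4.7 x 10^-11 M
Check: 2s = 9.3 × 10^-11 ≪ 0.069, so the approximation is valid.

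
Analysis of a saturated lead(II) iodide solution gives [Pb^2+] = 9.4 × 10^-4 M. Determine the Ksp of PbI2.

Ksp = 3.3e-9

PbI2(s) ⇌ Pb^2+ + 2 I^-
Stoichiometry gives [I^-] = (2/1)[Pb^2+] = 1.88 x 10^-3 M.
Ksp = [Pb^2+][I^-]^2
Ksp = 9.4 x 10^-4 × (1.88 × 10^-3)^2 = 3.3 × 10^-9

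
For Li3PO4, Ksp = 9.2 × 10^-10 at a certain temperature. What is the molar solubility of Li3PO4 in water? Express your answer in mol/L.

2.4 × 10^-3 M

Li3PO4(s) ⇌ 3 Li^+ + PO4^3-
Ksp = [Li^+]^3[PO4^3-]
With molar solubility s: [Li^+] = 3s, [PO4^3-] = s.
Ksp = (3s)^3s = 27s^4
s = (9.2 × 10^-10 / 27)^(1/4) = 2.4 × 10^-3 M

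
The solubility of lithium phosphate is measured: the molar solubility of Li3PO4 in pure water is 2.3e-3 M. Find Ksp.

7.6 × 10^-10

Li3PO4(s) ⇌ 3 Li^+ + PO4^3-
For each mole of Li3PO4 that dissolves: [Li^+] = 3s, [PO4^3-] = s.
Ksp = [Li^+]^3[PO4^3-]
Substituting: Ksp = (3s)^3s = 27s^4
Ksp = 27 × (2.3 × 10^-3)^4 = 7.6 × 10^-10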